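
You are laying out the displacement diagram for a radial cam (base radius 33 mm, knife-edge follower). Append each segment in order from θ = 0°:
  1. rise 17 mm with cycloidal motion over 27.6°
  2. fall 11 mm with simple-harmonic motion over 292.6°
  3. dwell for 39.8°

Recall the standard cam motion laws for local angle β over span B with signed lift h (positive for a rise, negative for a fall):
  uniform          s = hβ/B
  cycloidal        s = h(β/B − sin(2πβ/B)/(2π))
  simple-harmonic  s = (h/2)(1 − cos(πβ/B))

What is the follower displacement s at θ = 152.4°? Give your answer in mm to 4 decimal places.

seg 1 [0°–27.6°] cycloidal, h=17: full span → s += 17 → s = 17.0000
seg 2 [27.6°–320.2°] simple-harmonic, h=-11: θ=152.4° here. β=124.8, B=292.6. -11/2·(1 − cos(π·0.4265)) = -4.2416 → s = 12.7584

12.7584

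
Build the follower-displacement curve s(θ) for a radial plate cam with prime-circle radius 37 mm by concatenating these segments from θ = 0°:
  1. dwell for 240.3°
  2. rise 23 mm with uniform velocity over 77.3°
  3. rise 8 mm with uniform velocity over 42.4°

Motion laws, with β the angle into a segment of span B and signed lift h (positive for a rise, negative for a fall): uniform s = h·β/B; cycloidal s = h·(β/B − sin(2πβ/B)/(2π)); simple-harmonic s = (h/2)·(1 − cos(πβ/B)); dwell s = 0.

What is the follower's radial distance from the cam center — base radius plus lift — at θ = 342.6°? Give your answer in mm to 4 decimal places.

seg 1 [0°–240.3°] dwell: s stays 0.0000
seg 2 [240.3°–317.6°] uniform, h=23: full span → s += 23 → s = 23.0000
seg 3 [317.6°–360°] uniform, h=8: θ=342.6° here. β=25, B=42.4. 8·25/42.4 = 4.7170 → s = 27.7170
radial distance = base radius + s = 37 + 27.7170 = 64.7170

64.7170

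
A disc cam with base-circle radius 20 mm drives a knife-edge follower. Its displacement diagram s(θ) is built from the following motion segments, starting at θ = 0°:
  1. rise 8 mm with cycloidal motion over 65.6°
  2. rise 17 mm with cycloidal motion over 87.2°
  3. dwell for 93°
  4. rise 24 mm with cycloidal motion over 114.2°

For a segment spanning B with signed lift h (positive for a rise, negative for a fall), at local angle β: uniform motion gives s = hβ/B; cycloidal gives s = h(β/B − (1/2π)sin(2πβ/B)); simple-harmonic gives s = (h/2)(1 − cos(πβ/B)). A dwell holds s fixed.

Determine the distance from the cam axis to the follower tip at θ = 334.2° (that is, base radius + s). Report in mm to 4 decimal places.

seg 1 [0°–65.6°] cycloidal, h=8: full span → s += 8 → s = 8.0000
seg 2 [65.6°–152.8°] cycloidal, h=17: full span → s += 17 → s = 25.0000
seg 3 [152.8°–245.8°] dwell: s stays 25.0000
seg 4 [245.8°–360°] cycloidal, h=24: θ=334.2° here. β=88.4, B=114.2. 24·(0.7741 − sin(2π·0.7741)/(2π)) = 22.3540 → s = 47.3540
radial distance = base radius + s = 20 + 47.3540 = 67.3540

67.3540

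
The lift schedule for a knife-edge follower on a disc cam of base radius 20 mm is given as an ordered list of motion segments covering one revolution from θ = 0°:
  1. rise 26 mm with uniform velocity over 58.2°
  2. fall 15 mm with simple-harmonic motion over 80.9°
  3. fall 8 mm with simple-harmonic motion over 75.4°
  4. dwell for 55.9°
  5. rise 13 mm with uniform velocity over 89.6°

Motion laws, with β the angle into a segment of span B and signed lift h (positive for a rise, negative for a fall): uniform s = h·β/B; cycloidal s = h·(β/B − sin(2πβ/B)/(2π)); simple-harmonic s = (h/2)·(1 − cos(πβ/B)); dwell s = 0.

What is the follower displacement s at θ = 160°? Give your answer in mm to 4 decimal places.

seg 1 [0°–58.2°] uniform, h=26: full span → s += 26 → s = 26.0000
seg 2 [58.2°–139.1°] simple-harmonic, h=-15: full span → s += -15 → s = 11.0000
seg 3 [139.1°–214.5°] simple-harmonic, h=-8: θ=160° here. β=20.9, B=75.4. -8/2·(1 − cos(π·0.2772)) = -1.4232 → s = 9.5768

9.5768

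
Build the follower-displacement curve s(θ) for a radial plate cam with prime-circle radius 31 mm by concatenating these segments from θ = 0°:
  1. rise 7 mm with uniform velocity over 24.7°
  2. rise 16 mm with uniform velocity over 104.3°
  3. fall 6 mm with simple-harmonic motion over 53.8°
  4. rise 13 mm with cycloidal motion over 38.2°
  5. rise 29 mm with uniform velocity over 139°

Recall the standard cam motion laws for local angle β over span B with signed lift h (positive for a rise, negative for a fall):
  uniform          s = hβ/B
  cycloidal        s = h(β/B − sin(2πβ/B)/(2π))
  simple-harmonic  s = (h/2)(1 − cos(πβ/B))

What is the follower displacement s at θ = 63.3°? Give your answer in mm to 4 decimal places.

seg 1 [0°–24.7°] uniform, h=7: full span → s += 7 → s = 7.0000
seg 2 [24.7°–129°] uniform, h=16: θ=63.3° here. β=38.6, B=104.3. 16·38.6/104.3 = 5.9214 → s = 12.9214

12.9214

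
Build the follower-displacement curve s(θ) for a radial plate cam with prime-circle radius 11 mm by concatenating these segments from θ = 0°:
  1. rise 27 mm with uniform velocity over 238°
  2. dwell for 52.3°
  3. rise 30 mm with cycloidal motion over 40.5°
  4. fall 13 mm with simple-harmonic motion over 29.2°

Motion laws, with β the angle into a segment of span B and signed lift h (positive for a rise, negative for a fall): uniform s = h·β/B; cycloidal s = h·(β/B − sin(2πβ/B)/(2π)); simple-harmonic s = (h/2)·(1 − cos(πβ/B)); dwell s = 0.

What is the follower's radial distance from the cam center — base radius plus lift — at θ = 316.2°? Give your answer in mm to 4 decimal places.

seg 1 [0°–238°] uniform, h=27: full span → s += 27 → s = 27.0000
seg 2 [238°–290.3°] dwell: s stays 27.0000
seg 3 [290.3°–330.8°] cycloidal, h=30: θ=316.2° here. β=25.9, B=40.5. 30·(0.6395 − sin(2π·0.6395)/(2π)) = 22.8547 → s = 49.8547
radial distance = base radius + s = 11 + 49.8547 = 60.8547

60.8547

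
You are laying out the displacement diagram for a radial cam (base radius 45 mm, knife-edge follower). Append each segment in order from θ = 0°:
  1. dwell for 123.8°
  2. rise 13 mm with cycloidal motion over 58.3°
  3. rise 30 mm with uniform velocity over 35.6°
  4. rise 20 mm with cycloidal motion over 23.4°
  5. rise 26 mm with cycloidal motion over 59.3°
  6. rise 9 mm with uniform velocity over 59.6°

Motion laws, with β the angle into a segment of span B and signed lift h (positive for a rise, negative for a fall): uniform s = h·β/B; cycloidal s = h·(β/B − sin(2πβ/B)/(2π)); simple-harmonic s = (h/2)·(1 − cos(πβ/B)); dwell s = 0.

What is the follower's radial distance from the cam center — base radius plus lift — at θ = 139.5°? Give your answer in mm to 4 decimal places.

seg 1 [0°–123.8°] dwell: s stays 0.0000
seg 2 [123.8°–182.1°] cycloidal, h=13: θ=139.5° here. β=15.7, B=58.3. 13·(0.2693 − sin(2π·0.2693)/(2π)) = 1.4470 → s = 1.4470
radial distance = base radius + s = 45 + 1.4470 = 46.4470

46.4470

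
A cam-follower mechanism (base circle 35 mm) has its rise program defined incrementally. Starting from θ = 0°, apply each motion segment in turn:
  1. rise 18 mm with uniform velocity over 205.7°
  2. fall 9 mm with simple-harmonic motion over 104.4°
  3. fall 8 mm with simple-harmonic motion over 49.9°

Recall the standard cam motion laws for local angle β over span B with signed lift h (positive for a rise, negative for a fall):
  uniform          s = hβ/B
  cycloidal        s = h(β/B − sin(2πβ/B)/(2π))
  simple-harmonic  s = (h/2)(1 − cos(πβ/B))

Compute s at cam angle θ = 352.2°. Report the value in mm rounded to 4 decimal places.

seg 1 [0°–205.7°] uniform, h=18: full span → s += 18 → s = 18.0000
seg 2 [205.7°–310.1°] simple-harmonic, h=-9: full span → s += -9 → s = 9.0000
seg 3 [310.1°–360°] simple-harmonic, h=-8: θ=352.2° here. β=42.1, B=49.9. -8/2·(1 − cos(π·0.8437)) = -7.5273 → s = 1.4727

1.4727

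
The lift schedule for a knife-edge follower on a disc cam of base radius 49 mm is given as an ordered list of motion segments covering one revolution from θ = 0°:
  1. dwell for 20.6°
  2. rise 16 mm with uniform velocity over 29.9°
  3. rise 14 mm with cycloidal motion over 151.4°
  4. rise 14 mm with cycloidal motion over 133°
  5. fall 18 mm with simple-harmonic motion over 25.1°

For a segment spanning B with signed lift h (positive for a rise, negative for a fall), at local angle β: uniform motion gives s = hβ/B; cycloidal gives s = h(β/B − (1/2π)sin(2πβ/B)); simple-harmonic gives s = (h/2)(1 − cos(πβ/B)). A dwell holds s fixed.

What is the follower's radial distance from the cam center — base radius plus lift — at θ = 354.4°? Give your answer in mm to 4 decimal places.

seg 1 [0°–20.6°] dwell: s stays 0.0000
seg 2 [20.6°–50.5°] uniform, h=16: full span → s += 16 → s = 16.0000
seg 3 [50.5°–201.9°] cycloidal, h=14: full span → s += 14 → s = 30.0000
seg 4 [201.9°–334.9°] cycloidal, h=14: full span → s += 14 → s = 44.0000
seg 5 [334.9°–360°] simple-harmonic, h=-18: θ=354.4° here. β=19.5, B=25.1. -18/2·(1 − cos(π·0.7769)) = -15.8783 → s = 28.1217
radial distance = base radius + s = 49 + 28.1217 = 77.1217

77.1217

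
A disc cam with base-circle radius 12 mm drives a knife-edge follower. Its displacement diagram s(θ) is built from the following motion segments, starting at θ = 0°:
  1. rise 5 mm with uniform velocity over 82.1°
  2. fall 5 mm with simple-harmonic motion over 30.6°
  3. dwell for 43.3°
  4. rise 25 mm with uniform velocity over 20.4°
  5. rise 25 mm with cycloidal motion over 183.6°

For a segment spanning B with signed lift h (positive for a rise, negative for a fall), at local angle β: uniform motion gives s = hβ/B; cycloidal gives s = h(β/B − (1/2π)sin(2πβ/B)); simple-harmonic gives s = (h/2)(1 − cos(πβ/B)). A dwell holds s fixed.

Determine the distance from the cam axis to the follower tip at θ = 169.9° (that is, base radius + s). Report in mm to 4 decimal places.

seg 1 [0°–82.1°] uniform, h=5: full span → s += 5 → s = 5.0000
seg 2 [82.1°–112.7°] simple-harmonic, h=-5: full span → s += -5 → s = 0.0000
seg 3 [112.7°–156°] dwell: s stays 0.0000
seg 4 [156°–176.4°] uniform, h=25: θ=169.9° here. β=13.9, B=20.4. 25·13.9/20.4 = 17.0343 → s = 17.0343
radial distance = base radius + s = 12 + 17.0343 = 29.0343

29.0343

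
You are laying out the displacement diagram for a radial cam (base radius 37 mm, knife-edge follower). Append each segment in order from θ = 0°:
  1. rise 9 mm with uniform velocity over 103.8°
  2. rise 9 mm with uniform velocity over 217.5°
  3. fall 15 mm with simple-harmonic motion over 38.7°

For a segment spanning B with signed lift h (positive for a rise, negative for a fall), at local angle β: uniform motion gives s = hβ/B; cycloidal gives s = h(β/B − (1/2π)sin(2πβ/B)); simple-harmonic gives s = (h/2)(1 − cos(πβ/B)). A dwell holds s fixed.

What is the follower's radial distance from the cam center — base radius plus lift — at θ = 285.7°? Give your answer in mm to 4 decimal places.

seg 1 [0°–103.8°] uniform, h=9: full span → s += 9 → s = 9.0000
seg 2 [103.8°–321.3°] uniform, h=9: θ=285.7° here. β=181.9, B=217.5. 9·181.9/217.5 = 7.5269 → s = 16.5269
radial distance = base radius + s = 37 + 16.5269 = 53.5269

53.5269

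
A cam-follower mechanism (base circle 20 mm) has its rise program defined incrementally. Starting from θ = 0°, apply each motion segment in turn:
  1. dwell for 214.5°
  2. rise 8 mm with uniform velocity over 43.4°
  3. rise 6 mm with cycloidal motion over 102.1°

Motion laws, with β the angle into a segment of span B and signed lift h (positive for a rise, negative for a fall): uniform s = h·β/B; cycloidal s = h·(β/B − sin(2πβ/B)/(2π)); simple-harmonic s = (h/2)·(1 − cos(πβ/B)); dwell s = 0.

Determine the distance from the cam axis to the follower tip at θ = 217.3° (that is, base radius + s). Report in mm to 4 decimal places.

seg 1 [0°–214.5°] dwell: s stays 0.0000
seg 2 [214.5°–257.9°] uniform, h=8: θ=217.3° here. β=2.8, B=43.4. 8·2.8/43.4 = 0.5161 → s = 0.5161
radial distance = base radius + s = 20 + 0.5161 = 20.5161

20.5161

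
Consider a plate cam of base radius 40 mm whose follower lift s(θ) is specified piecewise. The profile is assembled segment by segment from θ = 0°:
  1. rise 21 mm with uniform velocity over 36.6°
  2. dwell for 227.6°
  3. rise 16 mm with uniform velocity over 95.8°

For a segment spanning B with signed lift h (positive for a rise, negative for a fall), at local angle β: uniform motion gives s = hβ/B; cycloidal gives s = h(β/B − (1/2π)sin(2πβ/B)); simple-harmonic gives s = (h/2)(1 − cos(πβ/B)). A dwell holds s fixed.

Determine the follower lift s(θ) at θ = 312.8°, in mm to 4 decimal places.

seg 1 [0°–36.6°] uniform, h=21: full span → s += 21 → s = 21.0000
seg 2 [36.6°–264.2°] dwell: s stays 21.0000
seg 3 [264.2°–360°] uniform, h=16: θ=312.8° here. β=48.6, B=95.8. 16·48.6/95.8 = 8.1169 → s = 29.1169

29.1169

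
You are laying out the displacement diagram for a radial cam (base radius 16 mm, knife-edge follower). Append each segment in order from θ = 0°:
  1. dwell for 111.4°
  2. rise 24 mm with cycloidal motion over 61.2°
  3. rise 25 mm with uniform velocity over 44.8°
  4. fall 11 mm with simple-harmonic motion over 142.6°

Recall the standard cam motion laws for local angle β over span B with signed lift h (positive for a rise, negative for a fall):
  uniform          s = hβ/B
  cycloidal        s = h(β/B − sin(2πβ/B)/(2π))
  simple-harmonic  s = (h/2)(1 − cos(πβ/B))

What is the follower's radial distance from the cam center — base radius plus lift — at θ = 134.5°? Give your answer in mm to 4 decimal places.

seg 1 [0°–111.4°] dwell: s stays 0.0000
seg 2 [111.4°–172.6°] cycloidal, h=24: θ=134.5° here. β=23.1, B=61.2. 24·(0.3775 − sin(2π·0.3775)/(2π)) = 6.3998 → s = 6.3998
radial distance = base radius + s = 16 + 6.3998 = 22.3998

22.3998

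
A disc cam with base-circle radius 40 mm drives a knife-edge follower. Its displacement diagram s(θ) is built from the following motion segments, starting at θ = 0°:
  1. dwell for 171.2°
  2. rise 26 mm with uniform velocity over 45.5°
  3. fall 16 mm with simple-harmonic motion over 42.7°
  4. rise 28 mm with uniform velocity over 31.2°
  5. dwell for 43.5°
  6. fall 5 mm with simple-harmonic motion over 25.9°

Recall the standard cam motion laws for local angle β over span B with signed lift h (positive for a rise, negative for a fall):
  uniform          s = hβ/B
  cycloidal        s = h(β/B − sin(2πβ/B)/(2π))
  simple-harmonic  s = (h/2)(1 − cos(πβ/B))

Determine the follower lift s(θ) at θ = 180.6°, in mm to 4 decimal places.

seg 1 [0°–171.2°] dwell: s stays 0.0000
seg 2 [171.2°–216.7°] uniform, h=26: θ=180.6° here. β=9.4, B=45.5. 26·9.4/45.5 = 5.3714 → s = 5.3714

5.3714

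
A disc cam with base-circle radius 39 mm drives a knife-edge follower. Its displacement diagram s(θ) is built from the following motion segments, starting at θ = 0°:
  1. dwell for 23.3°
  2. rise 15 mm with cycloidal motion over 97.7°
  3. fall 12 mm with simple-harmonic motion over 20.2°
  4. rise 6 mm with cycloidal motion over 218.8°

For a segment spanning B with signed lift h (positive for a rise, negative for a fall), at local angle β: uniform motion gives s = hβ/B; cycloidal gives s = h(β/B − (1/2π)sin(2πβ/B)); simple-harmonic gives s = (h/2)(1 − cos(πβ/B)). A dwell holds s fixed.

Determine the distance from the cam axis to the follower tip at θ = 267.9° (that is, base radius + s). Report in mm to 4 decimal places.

seg 1 [0°–23.3°] dwell: s stays 0.0000
seg 2 [23.3°–121°] cycloidal, h=15: full span → s += 15 → s = 15.0000
seg 3 [121°–141.2°] simple-harmonic, h=-12: full span → s += -12 → s = 3.0000
seg 4 [141.2°–360°] cycloidal, h=6: θ=267.9° here. β=126.7, B=218.8. 6·(0.5791 − sin(2π·0.5791)/(2π)) = 3.9295 → s = 6.9295
radial distance = base radius + s = 39 + 6.9295 = 45.9295

45.9295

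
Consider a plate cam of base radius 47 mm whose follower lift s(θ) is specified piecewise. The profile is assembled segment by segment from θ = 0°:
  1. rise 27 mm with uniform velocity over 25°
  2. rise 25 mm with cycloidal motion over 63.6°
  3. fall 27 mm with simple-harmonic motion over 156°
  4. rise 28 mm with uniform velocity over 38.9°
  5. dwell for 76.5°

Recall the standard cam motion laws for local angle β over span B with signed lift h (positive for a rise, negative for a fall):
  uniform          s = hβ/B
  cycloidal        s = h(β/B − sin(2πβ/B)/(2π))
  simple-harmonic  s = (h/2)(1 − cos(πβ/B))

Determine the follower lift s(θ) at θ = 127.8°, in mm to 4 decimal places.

seg 1 [0°–25°] uniform, h=27: full span → s += 27 → s = 27.0000
seg 2 [25°–88.6°] cycloidal, h=25: full span → s += 25 → s = 52.0000
seg 3 [88.6°–244.6°] simple-harmonic, h=-27: θ=127.8° here. β=39.2, B=156. -27/2·(1 − cos(π·0.2513)) = -3.9926 → s = 48.0074

48.0074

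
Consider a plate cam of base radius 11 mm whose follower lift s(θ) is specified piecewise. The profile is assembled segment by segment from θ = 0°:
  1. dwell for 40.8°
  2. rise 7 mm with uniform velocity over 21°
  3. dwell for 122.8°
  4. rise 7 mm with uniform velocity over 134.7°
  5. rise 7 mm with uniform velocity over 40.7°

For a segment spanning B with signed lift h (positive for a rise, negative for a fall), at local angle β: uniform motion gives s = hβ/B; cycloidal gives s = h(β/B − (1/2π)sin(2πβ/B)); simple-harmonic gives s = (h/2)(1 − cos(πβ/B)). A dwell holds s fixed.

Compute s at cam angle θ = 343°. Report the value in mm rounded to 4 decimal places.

seg 1 [0°–40.8°] dwell: s stays 0.0000
seg 2 [40.8°–61.8°] uniform, h=7: full span → s += 7 → s = 7.0000
seg 3 [61.8°–184.6°] dwell: s stays 7.0000
seg 4 [184.6°–319.3°] uniform, h=7: full span → s += 7 → s = 14.0000
seg 5 [319.3°–360°] uniform, h=7: θ=343° here. β=23.7, B=40.7. 7·23.7/40.7 = 4.0762 → s = 18.0762

18.0762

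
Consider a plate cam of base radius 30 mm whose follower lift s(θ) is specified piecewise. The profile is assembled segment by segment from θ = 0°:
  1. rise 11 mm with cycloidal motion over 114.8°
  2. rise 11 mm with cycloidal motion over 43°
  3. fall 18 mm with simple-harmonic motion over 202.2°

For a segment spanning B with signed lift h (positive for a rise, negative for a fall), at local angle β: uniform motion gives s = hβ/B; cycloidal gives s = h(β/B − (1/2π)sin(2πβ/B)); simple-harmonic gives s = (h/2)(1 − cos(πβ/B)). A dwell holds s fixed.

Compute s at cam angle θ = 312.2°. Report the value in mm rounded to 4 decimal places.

seg 1 [0°–114.8°] cycloidal, h=11: full span → s += 11 → s = 11.0000
seg 2 [114.8°–157.8°] cycloidal, h=11: full span → s += 11 → s = 22.0000
seg 3 [157.8°–360°] simple-harmonic, h=-18: θ=312.2° here. β=154.4, B=202.2. -18/2·(1 − cos(π·0.7636)) = -15.6300 → s = 6.3700

6.3700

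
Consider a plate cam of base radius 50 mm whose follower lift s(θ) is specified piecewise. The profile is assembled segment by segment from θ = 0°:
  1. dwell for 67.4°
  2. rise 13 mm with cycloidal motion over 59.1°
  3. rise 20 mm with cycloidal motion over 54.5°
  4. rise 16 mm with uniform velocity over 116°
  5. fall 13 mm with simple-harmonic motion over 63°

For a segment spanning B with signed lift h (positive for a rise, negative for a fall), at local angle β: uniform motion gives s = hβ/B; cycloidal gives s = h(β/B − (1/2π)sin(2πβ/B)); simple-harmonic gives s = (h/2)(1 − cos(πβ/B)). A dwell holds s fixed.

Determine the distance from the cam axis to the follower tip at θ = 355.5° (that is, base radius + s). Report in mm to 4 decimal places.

seg 1 [0°–67.4°] dwell: s stays 0.0000
seg 2 [67.4°–126.5°] cycloidal, h=13: full span → s += 13 → s = 13.0000
seg 3 [126.5°–181°] cycloidal, h=20: full span → s += 20 → s = 33.0000
seg 4 [181°–297°] uniform, h=16: full span → s += 16 → s = 49.0000
seg 5 [297°–360°] simple-harmonic, h=-13: θ=355.5° here. β=58.5, B=63. -13/2·(1 − cos(π·0.9286)) = -12.8370 → s = 36.1630
radial distance = base radius + s = 50 + 36.1630 = 86.1630

86.1630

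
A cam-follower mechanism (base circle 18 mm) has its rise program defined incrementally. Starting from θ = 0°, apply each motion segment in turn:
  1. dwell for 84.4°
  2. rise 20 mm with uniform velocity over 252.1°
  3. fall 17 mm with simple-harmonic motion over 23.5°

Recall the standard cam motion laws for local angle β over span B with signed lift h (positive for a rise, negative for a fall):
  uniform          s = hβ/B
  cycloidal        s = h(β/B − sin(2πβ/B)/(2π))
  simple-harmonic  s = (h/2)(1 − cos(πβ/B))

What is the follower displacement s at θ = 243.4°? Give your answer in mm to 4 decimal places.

seg 1 [0°–84.4°] dwell: s stays 0.0000
seg 2 [84.4°–336.5°] uniform, h=20: θ=243.4° here. β=159, B=252.1. 20·159/252.1 = 12.6140 → s = 12.6140

12.6140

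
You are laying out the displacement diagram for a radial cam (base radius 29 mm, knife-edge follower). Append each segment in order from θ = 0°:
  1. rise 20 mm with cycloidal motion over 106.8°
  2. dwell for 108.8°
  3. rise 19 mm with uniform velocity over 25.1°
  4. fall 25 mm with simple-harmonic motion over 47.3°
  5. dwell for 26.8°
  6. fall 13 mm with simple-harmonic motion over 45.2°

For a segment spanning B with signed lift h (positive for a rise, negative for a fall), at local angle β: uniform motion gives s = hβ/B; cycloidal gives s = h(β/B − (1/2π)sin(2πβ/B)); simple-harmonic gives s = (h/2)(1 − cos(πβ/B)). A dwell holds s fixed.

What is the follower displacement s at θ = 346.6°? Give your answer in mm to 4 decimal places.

seg 1 [0°–106.8°] cycloidal, h=20: full span → s += 20 → s = 20.0000
seg 2 [106.8°–215.6°] dwell: s stays 20.0000
seg 3 [215.6°–240.7°] uniform, h=19: full span → s += 19 → s = 39.0000
seg 4 [240.7°–288°] simple-harmonic, h=-25: full span → s += -25 → s = 14.0000
seg 5 [288°–314.8°] dwell: s stays 14.0000
seg 6 [314.8°–360°] simple-harmonic, h=-13: θ=346.6° here. β=31.8, B=45.2. -13/2·(1 − cos(π·0.7035)) = -10.3788 → s = 3.6212

3.6212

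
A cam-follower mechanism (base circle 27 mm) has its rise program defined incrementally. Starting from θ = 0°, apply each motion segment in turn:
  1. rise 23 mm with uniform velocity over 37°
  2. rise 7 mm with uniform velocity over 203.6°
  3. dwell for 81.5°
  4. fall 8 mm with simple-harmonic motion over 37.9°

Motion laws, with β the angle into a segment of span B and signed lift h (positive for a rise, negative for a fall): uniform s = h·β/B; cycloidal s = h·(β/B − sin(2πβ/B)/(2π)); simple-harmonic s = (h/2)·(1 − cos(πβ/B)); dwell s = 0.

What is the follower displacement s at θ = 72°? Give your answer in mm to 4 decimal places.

seg 1 [0°–37°] uniform, h=23: full span → s += 23 → s = 23.0000
seg 2 [37°–240.6°] uniform, h=7: θ=72° here. β=35, B=203.6. 7·35/203.6 = 1.2033 → s = 24.2033

24.2033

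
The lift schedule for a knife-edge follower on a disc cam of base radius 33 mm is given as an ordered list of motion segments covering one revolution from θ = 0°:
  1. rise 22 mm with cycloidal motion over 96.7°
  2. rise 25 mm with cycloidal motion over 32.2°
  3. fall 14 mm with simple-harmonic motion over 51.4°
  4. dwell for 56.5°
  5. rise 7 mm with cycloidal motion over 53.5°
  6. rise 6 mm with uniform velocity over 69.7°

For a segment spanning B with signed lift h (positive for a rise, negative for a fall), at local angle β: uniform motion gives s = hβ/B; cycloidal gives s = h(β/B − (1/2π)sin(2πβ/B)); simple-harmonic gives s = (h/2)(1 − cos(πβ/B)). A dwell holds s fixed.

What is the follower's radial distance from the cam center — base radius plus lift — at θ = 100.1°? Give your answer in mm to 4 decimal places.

seg 1 [0°–96.7°] cycloidal, h=22: full span → s += 22 → s = 22.0000
seg 2 [96.7°–128.9°] cycloidal, h=25: θ=100.1° here. β=3.4, B=32.2. 25·(0.1056 − sin(2π·0.1056)/(2π)) = 0.1894 → s = 22.1894
radial distance = base radius + s = 33 + 22.1894 = 55.1894

55.1894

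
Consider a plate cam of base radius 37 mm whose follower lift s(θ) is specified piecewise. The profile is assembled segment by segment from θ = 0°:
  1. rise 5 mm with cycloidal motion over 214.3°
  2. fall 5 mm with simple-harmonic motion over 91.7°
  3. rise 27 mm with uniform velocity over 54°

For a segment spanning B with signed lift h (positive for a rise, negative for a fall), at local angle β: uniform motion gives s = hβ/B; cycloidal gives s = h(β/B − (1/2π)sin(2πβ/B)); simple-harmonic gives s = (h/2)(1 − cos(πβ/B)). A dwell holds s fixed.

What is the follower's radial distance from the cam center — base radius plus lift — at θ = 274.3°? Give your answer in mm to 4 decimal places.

seg 1 [0°–214.3°] cycloidal, h=5: full span → s += 5 → s = 5.0000
seg 2 [214.3°–306°] simple-harmonic, h=-5: θ=274.3° here. β=60, B=91.7. -5/2·(1 − cos(π·0.6543)) = -3.6650 → s = 1.3350
radial distance = base radius + s = 37 + 1.3350 = 38.3350

38.3350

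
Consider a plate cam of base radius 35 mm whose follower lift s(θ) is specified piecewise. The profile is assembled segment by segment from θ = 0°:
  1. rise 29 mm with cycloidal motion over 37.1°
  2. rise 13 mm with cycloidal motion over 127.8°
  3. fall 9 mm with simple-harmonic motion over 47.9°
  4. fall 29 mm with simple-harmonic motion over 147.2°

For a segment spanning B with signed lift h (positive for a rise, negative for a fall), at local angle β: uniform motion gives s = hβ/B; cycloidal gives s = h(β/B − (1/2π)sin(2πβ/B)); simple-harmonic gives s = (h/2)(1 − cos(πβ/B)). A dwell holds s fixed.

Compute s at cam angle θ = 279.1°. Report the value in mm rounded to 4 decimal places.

seg 1 [0°–37.1°] cycloidal, h=29: full span → s += 29 → s = 29.0000
seg 2 [37.1°–164.9°] cycloidal, h=13: full span → s += 13 → s = 42.0000
seg 3 [164.9°–212.8°] simple-harmonic, h=-9: full span → s += -9 → s = 33.0000
seg 4 [212.8°–360°] simple-harmonic, h=-29: θ=279.1° here. β=66.3, B=147.2. -29/2·(1 − cos(π·0.4504)) = -12.2500 → s = 20.7500

20.7500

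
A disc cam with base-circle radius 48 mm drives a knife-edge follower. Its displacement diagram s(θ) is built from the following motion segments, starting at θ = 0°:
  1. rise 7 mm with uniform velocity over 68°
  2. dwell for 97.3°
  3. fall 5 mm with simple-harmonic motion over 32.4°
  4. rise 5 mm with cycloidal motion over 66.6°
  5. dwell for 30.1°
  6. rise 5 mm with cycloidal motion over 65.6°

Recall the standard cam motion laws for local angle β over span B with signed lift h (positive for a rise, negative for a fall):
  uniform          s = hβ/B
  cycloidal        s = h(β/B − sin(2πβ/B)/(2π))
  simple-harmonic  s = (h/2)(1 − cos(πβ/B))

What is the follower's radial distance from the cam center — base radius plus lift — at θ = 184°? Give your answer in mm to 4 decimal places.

seg 1 [0°–68°] uniform, h=7: full span → s += 7 → s = 7.0000
seg 2 [68°–165.3°] dwell: s stays 7.0000
seg 3 [165.3°–197.7°] simple-harmonic, h=-5: θ=184° here. β=18.7, B=32.4. -5/2·(1 − cos(π·0.5772)) = -3.1001 → s = 3.8999
radial distance = base radius + s = 48 + 3.8999 = 51.8999

51.8999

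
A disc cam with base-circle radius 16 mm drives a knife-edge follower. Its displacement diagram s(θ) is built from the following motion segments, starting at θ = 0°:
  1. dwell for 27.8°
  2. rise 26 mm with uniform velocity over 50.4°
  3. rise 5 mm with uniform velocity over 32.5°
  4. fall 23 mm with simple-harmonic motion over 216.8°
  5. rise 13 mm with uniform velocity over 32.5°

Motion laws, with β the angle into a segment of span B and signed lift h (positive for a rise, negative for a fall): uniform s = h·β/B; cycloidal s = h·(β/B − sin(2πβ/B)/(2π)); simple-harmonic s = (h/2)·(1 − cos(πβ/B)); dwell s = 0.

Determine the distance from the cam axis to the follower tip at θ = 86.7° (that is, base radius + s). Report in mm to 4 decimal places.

seg 1 [0°–27.8°] dwell: s stays 0.0000
seg 2 [27.8°–78.2°] uniform, h=26: full span → s += 26 → s = 26.0000
seg 3 [78.2°–110.7°] uniform, h=5: θ=86.7° here. β=8.5, B=32.5. 5·8.5/32.5 = 1.3077 → s = 27.3077
radial distance = base radius + s = 16 + 27.3077 = 43.3077

43.3077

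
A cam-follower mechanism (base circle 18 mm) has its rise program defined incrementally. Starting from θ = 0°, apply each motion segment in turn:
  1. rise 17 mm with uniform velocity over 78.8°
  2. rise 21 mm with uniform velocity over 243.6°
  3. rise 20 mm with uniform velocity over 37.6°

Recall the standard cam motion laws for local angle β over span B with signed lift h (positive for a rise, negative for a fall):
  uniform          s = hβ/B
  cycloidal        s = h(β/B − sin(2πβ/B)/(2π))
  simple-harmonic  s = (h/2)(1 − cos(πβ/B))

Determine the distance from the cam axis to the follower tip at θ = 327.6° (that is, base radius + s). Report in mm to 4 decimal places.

seg 1 [0°–78.8°] uniform, h=17: full span → s += 17 → s = 17.0000
seg 2 [78.8°–322.4°] uniform, h=21: full span → s += 21 → s = 38.0000
seg 3 [322.4°–360°] uniform, h=20: θ=327.6° here. β=5.2, B=37.6. 20·5.2/37.6 = 2.7660 → s = 40.7660
radial distance = base radius + s = 18 + 40.7660 = 58.7660

58.7660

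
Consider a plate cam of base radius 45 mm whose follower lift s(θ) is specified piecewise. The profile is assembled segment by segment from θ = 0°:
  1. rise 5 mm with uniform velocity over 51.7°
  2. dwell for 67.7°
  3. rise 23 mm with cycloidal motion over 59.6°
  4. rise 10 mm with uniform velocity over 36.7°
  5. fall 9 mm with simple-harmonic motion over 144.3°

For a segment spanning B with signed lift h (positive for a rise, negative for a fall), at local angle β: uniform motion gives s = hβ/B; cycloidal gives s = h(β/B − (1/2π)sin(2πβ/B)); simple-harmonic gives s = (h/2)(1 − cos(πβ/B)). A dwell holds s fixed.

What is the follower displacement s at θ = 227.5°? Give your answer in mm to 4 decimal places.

seg 1 [0°–51.7°] uniform, h=5: full span → s += 5 → s = 5.0000
seg 2 [51.7°–119.4°] dwell: s stays 5.0000
seg 3 [119.4°–179°] cycloidal, h=23: full span → s += 23 → s = 28.0000
seg 4 [179°–215.7°] uniform, h=10: full span → s += 10 → s = 38.0000
seg 5 [215.7°–360°] simple-harmonic, h=-9: θ=227.5° here. β=11.8, B=144.3. -9/2·(1 − cos(π·0.0818)) = -0.1477 → s = 37.8523

37.8523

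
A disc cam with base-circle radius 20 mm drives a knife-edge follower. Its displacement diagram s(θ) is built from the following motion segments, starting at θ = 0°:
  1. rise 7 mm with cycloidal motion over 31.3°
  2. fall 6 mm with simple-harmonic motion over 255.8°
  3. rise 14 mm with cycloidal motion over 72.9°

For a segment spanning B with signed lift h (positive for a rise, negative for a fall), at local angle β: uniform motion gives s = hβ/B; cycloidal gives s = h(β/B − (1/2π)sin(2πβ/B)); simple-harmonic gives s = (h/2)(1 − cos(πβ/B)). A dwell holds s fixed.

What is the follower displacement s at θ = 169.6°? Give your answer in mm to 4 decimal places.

seg 1 [0°–31.3°] cycloidal, h=7: full span → s += 7 → s = 7.0000
seg 2 [31.3°–287.1°] simple-harmonic, h=-6: θ=169.6° here. β=138.3, B=255.8. -6/2·(1 − cos(π·0.5407)) = -3.3821 → s = 3.6179

3.6179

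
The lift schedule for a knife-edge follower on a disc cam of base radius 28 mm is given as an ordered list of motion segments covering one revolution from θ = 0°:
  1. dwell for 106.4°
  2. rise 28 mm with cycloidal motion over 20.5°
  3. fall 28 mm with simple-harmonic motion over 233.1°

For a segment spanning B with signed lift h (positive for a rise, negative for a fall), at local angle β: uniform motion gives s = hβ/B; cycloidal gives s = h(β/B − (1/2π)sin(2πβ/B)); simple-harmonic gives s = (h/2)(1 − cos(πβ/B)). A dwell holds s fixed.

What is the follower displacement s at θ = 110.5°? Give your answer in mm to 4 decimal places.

seg 1 [0°–106.4°] dwell: s stays 0.0000
seg 2 [106.4°–126.9°] cycloidal, h=28: θ=110.5° here. β=4.1, B=20.5. 28·(0.2000 − sin(2π·0.2000)/(2π)) = 1.3618 → s = 1.3618

1.3618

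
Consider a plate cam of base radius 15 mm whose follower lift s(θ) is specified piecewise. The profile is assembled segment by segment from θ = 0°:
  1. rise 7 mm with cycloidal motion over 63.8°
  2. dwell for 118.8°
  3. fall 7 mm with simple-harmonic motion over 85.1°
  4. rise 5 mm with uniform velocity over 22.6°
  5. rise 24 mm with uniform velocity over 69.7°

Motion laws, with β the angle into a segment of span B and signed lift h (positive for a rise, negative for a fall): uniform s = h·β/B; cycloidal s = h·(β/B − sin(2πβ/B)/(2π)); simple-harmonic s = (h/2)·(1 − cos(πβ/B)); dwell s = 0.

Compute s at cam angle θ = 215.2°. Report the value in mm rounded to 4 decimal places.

seg 1 [0°–63.8°] cycloidal, h=7: full span → s += 7 → s = 7.0000
seg 2 [63.8°–182.6°] dwell: s stays 7.0000
seg 3 [182.6°–267.7°] simple-harmonic, h=-7: θ=215.2° here. β=32.6, B=85.1. -7/2·(1 − cos(π·0.3831)) = -2.2431 → s = 4.7569

4.7569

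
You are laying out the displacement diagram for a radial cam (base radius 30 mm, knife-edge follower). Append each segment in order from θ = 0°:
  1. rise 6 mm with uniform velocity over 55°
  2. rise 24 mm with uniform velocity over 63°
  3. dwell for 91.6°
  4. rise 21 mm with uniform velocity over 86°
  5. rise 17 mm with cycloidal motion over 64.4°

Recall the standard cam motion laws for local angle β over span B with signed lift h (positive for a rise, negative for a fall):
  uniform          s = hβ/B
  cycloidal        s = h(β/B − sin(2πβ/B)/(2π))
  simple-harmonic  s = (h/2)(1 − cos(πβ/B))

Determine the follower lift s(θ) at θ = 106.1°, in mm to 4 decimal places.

seg 1 [0°–55°] uniform, h=6: full span → s += 6 → s = 6.0000
seg 2 [55°–118°] uniform, h=24: θ=106.1° here. β=51.1, B=63. 24·51.1/63 = 19.4667 → s = 25.4667

25.4667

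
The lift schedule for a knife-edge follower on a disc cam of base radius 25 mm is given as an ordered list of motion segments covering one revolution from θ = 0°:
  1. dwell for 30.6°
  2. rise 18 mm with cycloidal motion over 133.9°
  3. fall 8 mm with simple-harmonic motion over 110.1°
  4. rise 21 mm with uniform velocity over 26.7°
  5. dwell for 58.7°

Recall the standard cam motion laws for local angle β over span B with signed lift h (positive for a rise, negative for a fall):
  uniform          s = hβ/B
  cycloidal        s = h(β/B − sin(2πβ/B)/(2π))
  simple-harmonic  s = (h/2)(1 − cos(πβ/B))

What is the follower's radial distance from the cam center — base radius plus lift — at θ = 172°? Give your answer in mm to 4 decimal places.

seg 1 [0°–30.6°] dwell: s stays 0.0000
seg 2 [30.6°–164.5°] cycloidal, h=18: full span → s += 18 → s = 18.0000
seg 3 [164.5°–274.6°] simple-harmonic, h=-8: θ=172° here. β=7.5, B=110.1. -8/2·(1 − cos(π·0.0681)) = -0.0912 → s = 17.9088
radial distance = base radius + s = 25 + 17.9088 = 42.9088

42.9088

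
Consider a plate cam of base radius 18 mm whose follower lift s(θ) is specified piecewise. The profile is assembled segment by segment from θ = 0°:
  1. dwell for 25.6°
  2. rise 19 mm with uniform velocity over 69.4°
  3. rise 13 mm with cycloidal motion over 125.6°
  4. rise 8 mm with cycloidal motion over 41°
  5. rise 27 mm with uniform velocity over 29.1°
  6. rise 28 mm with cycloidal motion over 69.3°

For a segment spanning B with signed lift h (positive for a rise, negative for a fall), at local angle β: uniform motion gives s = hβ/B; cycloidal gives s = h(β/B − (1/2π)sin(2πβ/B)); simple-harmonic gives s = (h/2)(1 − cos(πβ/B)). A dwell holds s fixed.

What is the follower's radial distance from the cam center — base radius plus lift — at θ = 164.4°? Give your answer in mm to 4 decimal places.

seg 1 [0°–25.6°] dwell: s stays 0.0000
seg 2 [25.6°–95°] uniform, h=19: full span → s += 19 → s = 19.0000
seg 3 [95°–220.6°] cycloidal, h=13: θ=164.4° here. β=69.4, B=125.6. 13·(0.5525 − sin(2π·0.5525)/(2π)) = 7.8539 → s = 26.8539
radial distance = base radius + s = 18 + 26.8539 = 44.8539

44.8539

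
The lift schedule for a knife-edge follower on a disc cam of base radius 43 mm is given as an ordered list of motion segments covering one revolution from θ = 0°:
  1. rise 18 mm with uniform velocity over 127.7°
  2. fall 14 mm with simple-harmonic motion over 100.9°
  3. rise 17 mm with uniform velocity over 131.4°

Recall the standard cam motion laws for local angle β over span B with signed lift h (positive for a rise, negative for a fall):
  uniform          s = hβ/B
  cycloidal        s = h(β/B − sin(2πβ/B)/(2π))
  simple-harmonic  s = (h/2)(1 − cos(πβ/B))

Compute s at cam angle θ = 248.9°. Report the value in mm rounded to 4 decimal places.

seg 1 [0°–127.7°] uniform, h=18: full span → s += 18 → s = 18.0000
seg 2 [127.7°–228.6°] simple-harmonic, h=-14: full span → s += -14 → s = 4.0000
seg 3 [228.6°–360°] uniform, h=17: θ=248.9° here. β=20.3, B=131.4. 17·20.3/131.4 = 2.6263 → s = 6.6263

6.6263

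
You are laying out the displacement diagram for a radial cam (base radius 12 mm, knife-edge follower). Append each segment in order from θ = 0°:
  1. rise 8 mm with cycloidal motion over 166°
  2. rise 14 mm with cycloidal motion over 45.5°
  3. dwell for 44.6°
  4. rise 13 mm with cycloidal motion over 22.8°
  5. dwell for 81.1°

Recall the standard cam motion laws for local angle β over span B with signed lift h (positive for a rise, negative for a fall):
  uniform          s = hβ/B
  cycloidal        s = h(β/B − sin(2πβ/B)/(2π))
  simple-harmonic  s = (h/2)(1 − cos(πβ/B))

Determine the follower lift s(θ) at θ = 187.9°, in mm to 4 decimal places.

seg 1 [0°–166°] cycloidal, h=8: full span → s += 8 → s = 8.0000
seg 2 [166°–211.5°] cycloidal, h=14: θ=187.9° here. β=21.9, B=45.5. 14·(0.4813 − sin(2π·0.4813)/(2π)) = 6.4775 → s = 14.4775

14.4775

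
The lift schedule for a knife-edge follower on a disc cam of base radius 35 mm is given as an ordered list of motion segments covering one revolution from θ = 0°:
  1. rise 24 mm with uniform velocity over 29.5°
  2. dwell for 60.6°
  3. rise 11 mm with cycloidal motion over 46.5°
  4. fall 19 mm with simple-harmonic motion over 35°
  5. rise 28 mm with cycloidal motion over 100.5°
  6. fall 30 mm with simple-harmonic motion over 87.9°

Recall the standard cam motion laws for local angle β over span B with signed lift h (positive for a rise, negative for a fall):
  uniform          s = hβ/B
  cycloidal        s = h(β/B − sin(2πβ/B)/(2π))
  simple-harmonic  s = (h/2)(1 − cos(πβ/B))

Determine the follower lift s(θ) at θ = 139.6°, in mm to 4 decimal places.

seg 1 [0°–29.5°] uniform, h=24: full span → s += 24 → s = 24.0000
seg 2 [29.5°–90.1°] dwell: s stays 24.0000
seg 3 [90.1°–136.6°] cycloidal, h=11: full span → s += 11 → s = 35.0000
seg 4 [136.6°–171.6°] simple-harmonic, h=-19: θ=139.6° here. β=3, B=35. -19/2·(1 − cos(π·0.0857)) = -0.3424 → s = 34.6576

34.6576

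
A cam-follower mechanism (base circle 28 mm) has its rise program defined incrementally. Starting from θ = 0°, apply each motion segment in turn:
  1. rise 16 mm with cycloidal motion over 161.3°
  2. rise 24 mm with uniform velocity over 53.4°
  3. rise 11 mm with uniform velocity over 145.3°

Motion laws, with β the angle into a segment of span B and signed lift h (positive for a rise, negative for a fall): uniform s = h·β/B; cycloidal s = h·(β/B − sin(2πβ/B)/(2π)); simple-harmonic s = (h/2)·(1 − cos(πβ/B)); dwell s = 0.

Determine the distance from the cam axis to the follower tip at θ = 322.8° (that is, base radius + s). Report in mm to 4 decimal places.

seg 1 [0°–161.3°] cycloidal, h=16: full span → s += 16 → s = 16.0000
seg 2 [161.3°–214.7°] uniform, h=24: full span → s += 24 → s = 40.0000
seg 3 [214.7°–360°] uniform, h=11: θ=322.8° here. β=108.1, B=145.3. 11·108.1/145.3 = 8.1838 → s = 48.1838
radial distance = base radius + s = 28 + 48.1838 = 76.1838

76.1838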